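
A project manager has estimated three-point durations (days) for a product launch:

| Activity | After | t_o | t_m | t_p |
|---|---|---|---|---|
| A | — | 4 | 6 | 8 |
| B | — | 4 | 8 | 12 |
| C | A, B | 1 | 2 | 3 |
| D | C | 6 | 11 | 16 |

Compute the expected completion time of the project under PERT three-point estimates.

21 days

te_A = (4 + 4·6 + 8)/6 = 36/6 = 6
te_B = (4 + 4·8 + 12)/6 = 48/6 = 8
te_C = (1 + 4·2 + 3)/6 = 12/6 = 2
te_D = (6 + 4·11 + 16)/6 = 66/6 = 11

Forward pass:
ES_A = 0; EF_A = 6
ES_B = 0; EF_B = 8
ES_C = max(EF_A=6, EF_B=8) = 8; EF_C = 8+2 = 10
ES_D = 10; EF_D = 10+11 = 21
Expected project duration μ = 21 days. Critical path: B → C → D.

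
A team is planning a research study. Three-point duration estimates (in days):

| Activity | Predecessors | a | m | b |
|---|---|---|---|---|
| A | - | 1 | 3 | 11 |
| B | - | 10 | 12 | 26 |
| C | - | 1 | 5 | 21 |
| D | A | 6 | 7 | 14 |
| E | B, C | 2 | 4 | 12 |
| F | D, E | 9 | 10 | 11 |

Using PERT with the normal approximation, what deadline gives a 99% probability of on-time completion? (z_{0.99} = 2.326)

te_A = (1 + 4·3 + 11)/6 = 24/6 = 4; σ²_A = ((11−1)/6)² = 2.778
te_B = (10 + 4·12 + 26)/6 = 84/6 = 14; σ²_B = ((26−10)/6)² = 7.111
te_C = (1 + 4·5 + 21)/6 = 42/6 = 7; σ²_C = ((21−1)/6)² = 11.111
te_D = (6 + 4·7 + 14)/6 = 48/6 = 8; σ²_D = ((14−6)/6)² = 1.778
te_E = (2 + 4·4 + 12)/6 = 30/6 = 5; σ²_E = ((12−2)/6)² = 2.778
te_F = (9 + 4·10 + 11)/6 = 60/6 = 10; σ²_F = ((11−9)/6)² = 0.111

Forward pass:
ES_A = 0; EF_A = 4
ES_B = 0; EF_B = 14
ES_C = 0; EF_C = 7
ES_D = 4; EF_D = 4+8 = 12
ES_E = max(EF_B=14, EF_C=7) = 14; EF_E = 14+5 = 19
ES_F = max(EF_D=12, EF_E=19) = 19; EF_F = 19+10 = 29
Expected project duration μ = 29 days. Critical path: B → E → F.

Variance along critical path = 7.111 + 2.778 + 0.111 = 10.000; σ = 3.162 days.
D = μ + z·σ = 29 + 2.326·3.162 = 36.4 days

36.4 days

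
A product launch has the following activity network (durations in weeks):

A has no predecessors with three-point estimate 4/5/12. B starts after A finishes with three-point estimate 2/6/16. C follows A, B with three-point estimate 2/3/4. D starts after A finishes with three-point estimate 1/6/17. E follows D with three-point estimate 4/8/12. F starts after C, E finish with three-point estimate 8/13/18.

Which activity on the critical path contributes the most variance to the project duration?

D

te_A = (4 + 4·5 + 12)/6 = 36/6 = 6; σ²_A = ((12−4)/6)² = 1.778
te_B = (2 + 4·6 + 16)/6 = 42/6 = 7; σ²_B = ((16−2)/6)² = 5.444
te_C = (2 + 4·3 + 4)/6 = 18/6 = 3; σ²_C = ((4−2)/6)² = 0.111
te_D = (1 + 4·6 + 17)/6 = 42/6 = 7; σ²_D = ((17−1)/6)² = 7.111
te_E = (4 + 4·8 + 12)/6 = 48/6 = 8; σ²_E = ((12−4)/6)² = 1.778
te_F = (8 + 4·13 + 18)/6 = 78/6 = 13; σ²_F = ((18−8)/6)² = 2.778

Forward pass:
ES_A = 0; EF_A = 6
ES_B = 6; EF_B = 6+7 = 13
ES_C = max(EF_A=6, EF_B=13) = 13; EF_C = 13+3 = 16
ES_D = 6; EF_D = 6+7 = 13
ES_E = 13; EF_E = 13+8 = 21
ES_F = max(EF_C=16, EF_E=21) = 21; EF_F = 21+13 = 34
Expected project duration μ = 34 weeks. Critical path: A → D → E → F.

Variances on critical path: σ²_A=1.778, σ²_D=7.111, σ²_E=1.778, σ²_F=2.778.
Largest is σ²_D = 7.111.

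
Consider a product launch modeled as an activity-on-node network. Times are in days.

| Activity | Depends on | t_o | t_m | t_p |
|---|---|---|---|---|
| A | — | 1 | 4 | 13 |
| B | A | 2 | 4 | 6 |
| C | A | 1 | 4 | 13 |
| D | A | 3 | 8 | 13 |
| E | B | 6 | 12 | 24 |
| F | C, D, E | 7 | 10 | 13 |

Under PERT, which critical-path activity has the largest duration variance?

te_A = (1 + 4·4 + 13)/6 = 30/6 = 5; σ²_A = ((13−1)/6)² = 4.000
te_B = (2 + 4·4 + 6)/6 = 24/6 = 4; σ²_B = ((6−2)/6)² = 0.444
te_C = (1 + 4·4 + 13)/6 = 30/6 = 5; σ²_C = ((13−1)/6)² = 4.000
te_D = (3 + 4·8 + 13)/6 = 48/6 = 8; σ²_D = ((13−3)/6)² = 2.778
te_E = (6 + 4·12 + 24)/6 = 78/6 = 13; σ²_E = ((24−6)/6)² = 9.000
te_F = (7 + 4·10 + 13)/6 = 60/6 = 10; σ²_F = ((13−7)/6)² = 1.000

Forward pass:
ES_A = 0; EF_A = 5
ES_B = 5; EF_B = 5+4 = 9
ES_C = 5; EF_C = 5+5 = 10
ES_D = 5; EF_D = 5+8 = 13
ES_E = 9; EF_E = 9+13 = 22
ES_F = max(EF_C=10, EF_D=13, EF_E=22) = 22; EF_F = 22+10 = 32
Expected project duration μ = 32 days. Critical path: A → B → E → F.

Variances on critical path: σ²_A=4.000, σ²_B=0.444, σ²_E=9.000, σ²_F=1.000.
Largest is σ²_E = 9.000.

E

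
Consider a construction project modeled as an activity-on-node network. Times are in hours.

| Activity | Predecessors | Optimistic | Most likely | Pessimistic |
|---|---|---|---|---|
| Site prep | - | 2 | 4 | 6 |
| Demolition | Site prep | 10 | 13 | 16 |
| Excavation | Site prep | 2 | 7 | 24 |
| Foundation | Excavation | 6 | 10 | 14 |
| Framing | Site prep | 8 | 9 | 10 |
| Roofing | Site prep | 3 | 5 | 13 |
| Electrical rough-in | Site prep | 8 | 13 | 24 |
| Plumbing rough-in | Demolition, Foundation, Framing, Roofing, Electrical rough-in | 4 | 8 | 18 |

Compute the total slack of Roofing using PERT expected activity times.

te_Site prep = (2 + 4·4 + 6)/6 = 24/6 = 4
te_Demolition = (10 + 4·13 + 16)/6 = 78/6 = 13
te_Excavation = (2 + 4·7 + 24)/6 = 54/6 = 9
te_Foundation = (6 + 4·10 + 14)/6 = 60/6 = 10
te_Framing = (8 + 4·9 + 10)/6 = 54/6 = 9
te_Roofing = (3 + 4·5 + 13)/6 = 36/6 = 6
te_Electrical rough-in = (8 + 4·13 + 24)/6 = 84/6 = 14
te_Plumbing rough-in = (4 + 4·8 + 18)/6 = 54/6 = 9

Forward pass:
ES_Site prep = 0; EF_Site prep = 4
ES_Demolition = 4; EF_Demolition = 4+13 = 17
ES_Excavation = 4; EF_Excavation = 4+9 = 13
ES_Foundation = 13; EF_Foundation = 13+10 = 23
ES_Framing = 4; EF_Framing = 4+9 = 13
ES_Roofing = 4; EF_Roofing = 4+6 = 10
ES_Electrical rough-in = 4; EF_Electrical rough-in = 4+14 = 18
ES_Plumbing rough-in = max(EF_Demolition=17, EF_Foundation=23, EF_Framing=13, EF_Roofing=10, EF_Electrical rough-in=18) = 23; EF_Plumbing rough-in = 23+9 = 32
Expected project duration μ = 32 hours. Critical path: Site prep → Excavation → Foundation → Plumbing rough-in.

Backward pass:
LF_Plumbing rough-in = 32; LS_Plumbing rough-in = 32−9 = 23
LF_Electrical rough-in = LS_Plumbing rough-in = 23; LS_Electrical rough-in = 23−14 = 9
LF_Roofing = LS_Plumbing rough-in = 23; LS_Roofing = 23−6 = 17
LF_Framing = LS_Plumbing rough-in = 23; LS_Framing = 23−9 = 14
LF_Foundation = LS_Plumbing rough-in = 23; LS_Foundation = 23−10 = 13
LF_Excavation = LS_Foundation = 13; LS_Excavation = 13−9 = 4
LF_Demolition = LS_Plumbing rough-in = 23; LS_Demolition = 23−13 = 10
LF_Site prep = min(LS_Demolition=10, LS_Excavation=4, LS_Framing=14, LS_Roofing=17, LS_Electrical rough-in=9) = 4; LS_Site prep = 4−4 = 0
Slack_Roofing = LS_Roofing − ES_Roofing = 17 − 4 = 13

13 hours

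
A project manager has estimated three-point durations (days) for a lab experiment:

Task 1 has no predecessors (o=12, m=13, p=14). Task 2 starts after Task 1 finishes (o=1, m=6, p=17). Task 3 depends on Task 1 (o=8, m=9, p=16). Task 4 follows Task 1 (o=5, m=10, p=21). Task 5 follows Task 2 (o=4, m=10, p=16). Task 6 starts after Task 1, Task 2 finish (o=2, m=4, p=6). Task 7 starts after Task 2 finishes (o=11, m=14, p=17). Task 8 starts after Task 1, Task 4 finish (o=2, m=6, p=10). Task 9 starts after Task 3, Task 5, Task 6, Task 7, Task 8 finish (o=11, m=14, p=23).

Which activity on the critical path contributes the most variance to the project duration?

Task 2

te_Task 1 = (12 + 4·13 + 14)/6 = 78/6 = 13; σ²_Task 1 = ((14−12)/6)² = 0.111
te_Task 2 = (1 + 4·6 + 17)/6 = 42/6 = 7; σ²_Task 2 = ((17−1)/6)² = 7.111
te_Task 3 = (8 + 4·9 + 16)/6 = 60/6 = 10; σ²_Task 3 = ((16−8)/6)² = 1.778
te_Task 4 = (5 + 4·10 + 21)/6 = 66/6 = 11; σ²_Task 4 = ((21−5)/6)² = 7.111
te_Task 5 = (4 + 4·10 + 16)/6 = 60/6 = 10; σ²_Task 5 = ((16−4)/6)² = 4.000
te_Task 6 = (2 + 4·4 + 6)/6 = 24/6 = 4; σ²_Task 6 = ((6−2)/6)² = 0.444
te_Task 7 = (11 + 4·14 + 17)/6 = 84/6 = 14; σ²_Task 7 = ((17−11)/6)² = 1.000
te_Task 8 = (2 + 4·6 + 10)/6 = 36/6 = 6; σ²_Task 8 = ((10−2)/6)² = 1.778
te_Task 9 = (11 + 4·14 + 23)/6 = 90/6 = 15; σ²_Task 9 = ((23−11)/6)² = 4.000

Forward pass:
ES_Task 1 = 0; EF_Task 1 = 13
ES_Task 2 = 13; EF_Task 2 = 13+7 = 20
ES_Task 3 = 13; EF_Task 3 = 13+10 = 23
ES_Task 4 = 13; EF_Task 4 = 13+11 = 24
ES_Task 5 = 20; EF_Task 5 = 20+10 = 30
ES_Task 6 = max(EF_Task 1=13, EF_Task 2=20) = 20; EF_Task 6 = 20+4 = 24
ES_Task 7 = 20; EF_Task 7 = 20+14 = 34
ES_Task 8 = max(EF_Task 1=13, EF_Task 4=24) = 24; EF_Task 8 = 24+6 = 30
ES_Task 9 = max(EF_Task 3=23, EF_Task 5=30, EF_Task 6=24, EF_Task 7=34, EF_Task 8=30) = 34; EF_Task 9 = 34+15 = 49
Expected project duration μ = 49 days. Critical path: Task 1 → Task 2 → Task 7 → Task 9.

Variances on critical path: σ²_Task 1=0.111, σ²_Task 2=7.111, σ²_Task 7=1.000, σ²_Task 9=4.000.
Largest is σ²_Task 2 = 7.111.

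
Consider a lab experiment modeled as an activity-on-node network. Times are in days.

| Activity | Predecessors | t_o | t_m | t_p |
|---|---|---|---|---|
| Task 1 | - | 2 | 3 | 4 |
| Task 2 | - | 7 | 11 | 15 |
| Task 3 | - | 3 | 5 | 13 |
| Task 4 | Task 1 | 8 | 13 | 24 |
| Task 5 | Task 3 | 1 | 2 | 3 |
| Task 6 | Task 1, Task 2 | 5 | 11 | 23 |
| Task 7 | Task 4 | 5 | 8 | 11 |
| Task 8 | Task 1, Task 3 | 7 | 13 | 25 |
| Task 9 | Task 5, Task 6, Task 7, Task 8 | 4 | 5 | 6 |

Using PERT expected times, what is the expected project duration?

te_Task 1 = (2 + 4·3 + 4)/6 = 18/6 = 3
te_Task 2 = (7 + 4·11 + 15)/6 = 66/6 = 11
te_Task 3 = (3 + 4·5 + 13)/6 = 36/6 = 6
te_Task 4 = (8 + 4·13 + 24)/6 = 84/6 = 14
te_Task 5 = (1 + 4·2 + 3)/6 = 12/6 = 2
te_Task 6 = (5 + 4·11 + 23)/6 = 72/6 = 12
te_Task 7 = (5 + 4·8 + 11)/6 = 48/6 = 8
te_Task 8 = (7 + 4·13 + 25)/6 = 84/6 = 14
te_Task 9 = (4 + 4·5 + 6)/6 = 30/6 = 5

Forward pass:
ES_Task 1 = 0; EF_Task 1 = 3
ES_Task 2 = 0; EF_Task 2 = 11
ES_Task 3 = 0; EF_Task 3 = 6
ES_Task 4 = 3; EF_Task 4 = 3+14 = 17
ES_Task 5 = 6; EF_Task 5 = 6+2 = 8
ES_Task 6 = max(EF_Task 1=3, EF_Task 2=11) = 11; EF_Task 6 = 11+12 = 23
ES_Task 7 = 17; EF_Task 7 = 17+8 = 25
ES_Task 8 = max(EF_Task 1=3, EF_Task 3=6) = 6; EF_Task 8 = 6+14 = 20
ES_Task 9 = max(EF_Task 5=8, EF_Task 6=23, EF_Task 7=25, EF_Task 8=20) = 25; EF_Task 9 = 25+5 = 30
Expected project duration μ = 30 days. Critical path: Task 1 → Task 4 → Task 7 → Task 9.

30 days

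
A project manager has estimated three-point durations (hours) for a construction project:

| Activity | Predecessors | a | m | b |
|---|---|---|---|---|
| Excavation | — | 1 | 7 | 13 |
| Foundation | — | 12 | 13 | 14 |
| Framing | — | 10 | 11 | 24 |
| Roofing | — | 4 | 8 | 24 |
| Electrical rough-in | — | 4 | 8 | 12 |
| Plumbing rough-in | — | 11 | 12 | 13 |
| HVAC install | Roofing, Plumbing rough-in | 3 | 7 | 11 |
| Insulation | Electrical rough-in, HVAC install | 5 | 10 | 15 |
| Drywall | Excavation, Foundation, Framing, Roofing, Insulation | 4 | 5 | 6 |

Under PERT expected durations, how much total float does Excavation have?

22 hours

te_Excavation = (1 + 4·7 + 13)/6 = 42/6 = 7
te_Foundation = (12 + 4·13 + 14)/6 = 78/6 = 13
te_Framing = (10 + 4·11 + 24)/6 = 78/6 = 13
te_Roofing = (4 + 4·8 + 24)/6 = 60/6 = 10
te_Electrical rough-in = (4 + 4·8 + 12)/6 = 48/6 = 8
te_Plumbing rough-in = (11 + 4·12 + 13)/6 = 72/6 = 12
te_HVAC install = (3 + 4·7 + 11)/6 = 42/6 = 7
te_Insulation = (5 + 4·10 + 15)/6 = 60/6 = 10
te_Drywall = (4 + 4·5 + 6)/6 = 30/6 = 5

Forward pass:
ES_Excavation = 0; EF_Excavation = 7
ES_Foundation = 0; EF_Foundation = 13
ES_Framing = 0; EF_Framing = 13
ES_Roofing = 0; EF_Roofing = 10
ES_Electrical rough-in = 0; EF_Electrical rough-in = 8
ES_Plumbing rough-in = 0; EF_Plumbing rough-in = 12
ES_HVAC install = max(EF_Roofing=10, EF_Plumbing rough-in=12) = 12; EF_HVAC install = 12+7 = 19
ES_Insulation = max(EF_Electrical rough-in=8, EF_HVAC install=19) = 19; EF_Insulation = 19+10 = 29
ES_Drywall = max(EF_Excavation=7, EF_Foundation=13, EF_Framing=13, EF_Roofing=10, EF_Insulation=29) = 29; EF_Drywall = 29+5 = 34
Expected project duration μ = 34 hours. Critical path: Plumbing rough-in → HVAC install → Insulation → Drywall.

Backward pass:
LF_Drywall = 34; LS_Drywall = 34−5 = 29
LF_Insulation = LS_Drywall = 29; LS_Insulation = 29−10 = 19
LF_HVAC install = LS_Insulation = 19; LS_HVAC install = 19−7 = 12
LF_Plumbing rough-in = LS_HVAC install = 12; LS_Plumbing rough-in = 12−12 = 0
LF_Electrical rough-in = LS_Insulation = 19; LS_Electrical rough-in = 19−8 = 11
LF_Roofing = min(LS_HVAC install=12, LS_Drywall=29) = 12; LS_Roofing = 12−10 = 2
LF_Framing = LS_Drywall = 29; LS_Framing = 29−13 = 16
LF_Foundation = LS_Drywall = 29; LS_Foundation = 29−13 = 16
LF_Excavation = LS_Drywall = 29; LS_Excavation = 29−7 = 22
Slack_Excavation = LS_Excavation − ES_Excavation = 22 − 0 = 22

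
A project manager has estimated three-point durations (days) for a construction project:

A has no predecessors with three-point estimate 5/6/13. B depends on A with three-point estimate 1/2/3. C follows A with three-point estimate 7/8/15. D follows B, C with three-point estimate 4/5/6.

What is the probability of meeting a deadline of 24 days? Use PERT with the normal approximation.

te_A = (5 + 4·6 + 13)/6 = 42/6 = 7; σ²_A = ((13−5)/6)² = 1.778
te_B = (1 + 4·2 + 3)/6 = 12/6 = 2; σ²_B = ((3−1)/6)² = 0.111
te_C = (7 + 4·8 + 15)/6 = 54/6 = 9; σ²_C = ((15−7)/6)² = 1.778
te_D = (4 + 4·5 + 6)/6 = 30/6 = 5; σ²_D = ((6−4)/6)² = 0.111

Forward pass:
ES_A = 0; EF_A = 7
ES_B = 7; EF_B = 7+2 = 9
ES_C = 7; EF_C = 7+9 = 16
ES_D = max(EF_B=9, EF_C=16) = 16; EF_D = 16+5 = 21
Expected project duration μ = 21 days. Critical path: A → C → D.

Variance along critical path = 1.778 + 1.778 + 0.111 = 3.667; σ = √3.667 = 1.915 days.
Z = (24 − 21) / 1.915 = 1.567
P(T ≤ 24) = Φ(1.567) ≈ 0.941

0.941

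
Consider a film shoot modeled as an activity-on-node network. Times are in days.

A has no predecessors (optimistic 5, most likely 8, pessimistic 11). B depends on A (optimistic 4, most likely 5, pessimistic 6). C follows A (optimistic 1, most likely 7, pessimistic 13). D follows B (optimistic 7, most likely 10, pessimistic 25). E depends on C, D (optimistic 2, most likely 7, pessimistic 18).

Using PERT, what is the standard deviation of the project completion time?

te_A = (5 + 4·8 + 11)/6 = 48/6 = 8; σ²_A = ((11−5)/6)² = 1.000
te_B = (4 + 4·5 + 6)/6 = 30/6 = 5; σ²_B = ((6−4)/6)² = 0.111
te_C = (1 + 4·7 + 13)/6 = 42/6 = 7; σ²_C = ((13−1)/6)² = 4.000
te_D = (7 + 4·10 + 25)/6 = 72/6 = 12; σ²_D = ((25−7)/6)² = 9.000
te_E = (2 + 4·7 + 18)/6 = 48/6 = 8; σ²_E = ((18−2)/6)² = 7.111

Forward pass:
ES_A = 0; EF_A = 8
ES_B = 8; EF_B = 8+5 = 13
ES_C = 8; EF_C = 8+7 = 15
ES_D = 13; EF_D = 13+12 = 25
ES_E = max(EF_C=15, EF_D=25) = 25; EF_E = 25+8 = 33
Expected project duration μ = 33 days. Critical path: A → B → D → E.

Variance along critical path = 1.000 + 0.111 + 9.000 + 7.111 = 17.222
σ = √17.222 = 4.150 days

4.15 days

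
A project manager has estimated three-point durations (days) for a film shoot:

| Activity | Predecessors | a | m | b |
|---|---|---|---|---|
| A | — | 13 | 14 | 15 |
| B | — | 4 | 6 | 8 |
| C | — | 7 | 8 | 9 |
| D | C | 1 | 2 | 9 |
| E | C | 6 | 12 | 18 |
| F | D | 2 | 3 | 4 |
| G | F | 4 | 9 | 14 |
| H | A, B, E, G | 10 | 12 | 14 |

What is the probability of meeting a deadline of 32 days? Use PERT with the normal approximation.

te_A = (13 + 4·14 + 15)/6 = 84/6 = 14; σ²_A = ((15−13)/6)² = 0.111
te_B = (4 + 4·6 + 8)/6 = 36/6 = 6; σ²_B = ((8−4)/6)² = 0.444
te_C = (7 + 4·8 + 9)/6 = 48/6 = 8; σ²_C = ((9−7)/6)² = 0.111
te_D = (1 + 4·2 + 9)/6 = 18/6 = 3; σ²_D = ((9−1)/6)² = 1.778
te_E = (6 + 4·12 + 18)/6 = 72/6 = 12; σ²_E = ((18−6)/6)² = 4.000
te_F = (2 + 4·3 + 4)/6 = 18/6 = 3; σ²_F = ((4−2)/6)² = 0.111
te_G = (4 + 4·9 + 14)/6 = 54/6 = 9; σ²_G = ((14−4)/6)² = 2.778
te_H = (10 + 4·12 + 14)/6 = 72/6 = 12; σ²_H = ((14−10)/6)² = 0.444

Forward pass:
ES_A = 0; EF_A = 14
ES_B = 0; EF_B = 6
ES_C = 0; EF_C = 8
ES_D = 8; EF_D = 8+3 = 11
ES_E = 8; EF_E = 8+12 = 20
ES_F = 11; EF_F = 11+3 = 14
ES_G = 14; EF_G = 14+9 = 23
ES_H = max(EF_A=14, EF_B=6, EF_E=20, EF_G=23) = 23; EF_H = 23+12 = 35
Expected project duration μ = 35 days. Critical path: C → D → F → G → H.

Variance along critical path = 0.111 + 1.778 + 0.111 + 2.778 + 0.444 = 5.222; σ = √5.222 = 2.285 days.
Z = (32 − 35) / 2.285 = -1.313
P(T ≤ 32) = Φ(-1.313) ≈ 0.095

0.095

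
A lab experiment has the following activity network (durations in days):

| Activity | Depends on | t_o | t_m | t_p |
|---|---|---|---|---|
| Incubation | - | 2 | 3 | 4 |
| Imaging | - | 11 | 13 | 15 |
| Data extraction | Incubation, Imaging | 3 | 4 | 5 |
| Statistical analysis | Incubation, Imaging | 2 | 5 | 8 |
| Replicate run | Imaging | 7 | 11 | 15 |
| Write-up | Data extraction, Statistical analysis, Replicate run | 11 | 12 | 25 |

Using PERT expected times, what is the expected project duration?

te_Incubation = (2 + 4·3 + 4)/6 = 18/6 = 3
te_Imaging = (11 + 4·13 + 15)/6 = 78/6 = 13
te_Data extraction = (3 + 4·4 + 5)/6 = 24/6 = 4
te_Statistical analysis = (2 + 4·5 + 8)/6 = 30/6 = 5
te_Replicate run = (7 + 4·11 + 15)/6 = 66/6 = 11
te_Write-up = (11 + 4·12 + 25)/6 = 84/6 = 14

Forward pass:
ES_Incubation = 0; EF_Incubation = 3
ES_Imaging = 0; EF_Imaging = 13
ES_Data extraction = max(EF_Incubation=3, EF_Imaging=13) = 13; EF_Data extraction = 13+4 = 17
ES_Statistical analysis = max(EF_Incubation=3, EF_Imaging=13) = 13; EF_Statistical analysis = 13+5 = 18
ES_Replicate run = 13; EF_Replicate run = 13+11 = 24
ES_Write-up = max(EF_Data extraction=17, EF_Statistical analysis=18, EF_Replicate run=24) = 24; EF_Write-up = 24+14 = 38
Expected project duration μ = 38 days. Critical path: Imaging → Replicate run → Write-up.

38 days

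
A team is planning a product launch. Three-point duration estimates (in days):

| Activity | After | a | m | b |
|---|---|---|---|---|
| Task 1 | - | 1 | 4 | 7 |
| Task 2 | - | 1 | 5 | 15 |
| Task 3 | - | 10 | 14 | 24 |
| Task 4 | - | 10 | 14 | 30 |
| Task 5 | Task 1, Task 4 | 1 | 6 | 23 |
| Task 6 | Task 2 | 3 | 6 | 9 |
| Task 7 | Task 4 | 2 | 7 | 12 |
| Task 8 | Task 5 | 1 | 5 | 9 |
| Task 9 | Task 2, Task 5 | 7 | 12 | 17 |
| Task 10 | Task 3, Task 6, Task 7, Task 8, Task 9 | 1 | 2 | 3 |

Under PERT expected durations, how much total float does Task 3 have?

te_Task 1 = (1 + 4·4 + 7)/6 = 24/6 = 4
te_Task 2 = (1 + 4·5 + 15)/6 = 36/6 = 6
te_Task 3 = (10 + 4·14 + 24)/6 = 90/6 = 15
te_Task 4 = (10 + 4·14 + 30)/6 = 96/6 = 16
te_Task 5 = (1 + 4·6 + 23)/6 = 48/6 = 8
te_Task 6 = (3 + 4·6 + 9)/6 = 36/6 = 6
te_Task 7 = (2 + 4·7 + 12)/6 = 42/6 = 7
te_Task 8 = (1 + 4·5 + 9)/6 = 30/6 = 5
te_Task 9 = (7 + 4·12 + 17)/6 = 72/6 = 12
te_Task 10 = (1 + 4·2 + 3)/6 = 12/6 = 2

Forward pass:
ES_Task 1 = 0; EF_Task 1 = 4
ES_Task 2 = 0; EF_Task 2 = 6
ES_Task 3 = 0; EF_Task 3 = 15
ES_Task 4 = 0; EF_Task 4 = 16
ES_Task 5 = max(EF_Task 1=4, EF_Task 4=16) = 16; EF_Task 5 = 16+8 = 24
ES_Task 6 = 6; EF_Task 6 = 6+6 = 12
ES_Task 7 = 16; EF_Task 7 = 16+7 = 23
ES_Task 8 = 24; EF_Task 8 = 24+5 = 29
ES_Task 9 = max(EF_Task 2=6, EF_Task 5=24) = 24; EF_Task 9 = 24+12 = 36
ES_Task 10 = max(EF_Task 3=15, EF_Task 6=12, EF_Task 7=23, EF_Task 8=29, EF_Task 9=36) = 36; EF_Task 10 = 36+2 = 38
Expected project duration μ = 38 days. Critical path: Task 4 → Task 5 → Task 9 → Task 10.

Backward pass:
LF_Task 10 = 38; LS_Task 10 = 38−2 = 36
LF_Task 9 = LS_Task 10 = 36; LS_Task 9 = 36−12 = 24
LF_Task 8 = LS_Task 10 = 36; LS_Task 8 = 36−5 = 31
LF_Task 7 = LS_Task 10 = 36; LS_Task 7 = 36−7 = 29
LF_Task 6 = LS_Task 10 = 36; LS_Task 6 = 36−6 = 30
LF_Task 5 = min(LS_Task 8=31, LS_Task 9=24) = 24; LS_Task 5 = 24−8 = 16
LF_Task 4 = min(LS_Task 5=16, LS_Task 7=29) = 16; LS_Task 4 = 16−16 = 0
LF_Task 3 = LS_Task 10 = 36; LS_Task 3 = 36−15 = 21
LF_Task 2 = min(LS_Task 6=30, LS_Task 9=24) = 24; LS_Task 2 = 24−6 = 18
LF_Task 1 = LS_Task 5 = 16; LS_Task 1 = 16−4 = 12
Slack_Task 3 = LS_Task 3 − ES_Task 3 = 21 − 0 = 21

21 days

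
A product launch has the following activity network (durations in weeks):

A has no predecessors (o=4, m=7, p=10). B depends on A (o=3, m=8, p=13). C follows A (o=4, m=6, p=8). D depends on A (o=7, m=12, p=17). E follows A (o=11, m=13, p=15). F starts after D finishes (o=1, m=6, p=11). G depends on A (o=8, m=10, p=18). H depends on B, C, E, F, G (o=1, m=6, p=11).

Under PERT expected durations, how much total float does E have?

5 weeks

te_A = (4 + 4·7 + 10)/6 = 42/6 = 7
te_B = (3 + 4·8 + 13)/6 = 48/6 = 8
te_C = (4 + 4·6 + 8)/6 = 36/6 = 6
te_D = (7 + 4·12 + 17)/6 = 72/6 = 12
te_E = (11 + 4·13 + 15)/6 = 78/6 = 13
te_F = (1 + 4·6 + 11)/6 = 36/6 = 6
te_G = (8 + 4·10 + 18)/6 = 66/6 = 11
te_H = (1 + 4·6 + 11)/6 = 36/6 = 6

Forward pass:
ES_A = 0; EF_A = 7
ES_B = 7; EF_B = 7+8 = 15
ES_C = 7; EF_C = 7+6 = 13
ES_D = 7; EF_D = 7+12 = 19
ES_E = 7; EF_E = 7+13 = 20
ES_F = 19; EF_F = 19+6 = 25
ES_G = 7; EF_G = 7+11 = 18
ES_H = max(EF_B=15, EF_C=13, EF_E=20, EF_F=25, EF_G=18) = 25; EF_H = 25+6 = 31
Expected project duration μ = 31 weeks. Critical path: A → D → F → H.

Backward pass:
LF_H = 31; LS_H = 31−6 = 25
LF_G = LS_H = 25; LS_G = 25−11 = 14
LF_F = LS_H = 25; LS_F = 25−6 = 19
LF_E = LS_H = 25; LS_E = 25−13 = 12
LF_D = LS_F = 19; LS_D = 19−12 = 7
LF_C = LS_H = 25; LS_C = 25−6 = 19
LF_B = LS_H = 25; LS_B = 25−8 = 17
LF_A = min(LS_B=17, LS_C=19, LS_D=7, LS_E=12, LS_G=14) = 7; LS_A = 7−7 = 0
Slack_E = LS_E − ES_E = 12 − 7 = 5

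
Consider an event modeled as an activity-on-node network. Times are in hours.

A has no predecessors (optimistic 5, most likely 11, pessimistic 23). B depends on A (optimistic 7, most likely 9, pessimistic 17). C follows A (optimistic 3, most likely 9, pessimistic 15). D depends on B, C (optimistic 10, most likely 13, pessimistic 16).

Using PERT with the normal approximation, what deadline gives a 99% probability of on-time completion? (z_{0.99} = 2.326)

43.3 hours

te_A = (5 + 4·11 + 23)/6 = 72/6 = 12; σ²_A = ((23−5)/6)² = 9.000
te_B = (7 + 4·9 + 17)/6 = 60/6 = 10; σ²_B = ((17−7)/6)² = 2.778
te_C = (3 + 4·9 + 15)/6 = 54/6 = 9; σ²_C = ((15−3)/6)² = 4.000
te_D = (10 + 4·13 + 16)/6 = 78/6 = 13; σ²_D = ((16−10)/6)² = 1.000

Forward pass:
ES_A = 0; EF_A = 12
ES_B = 12; EF_B = 12+10 = 22
ES_C = 12; EF_C = 12+9 = 21
ES_D = max(EF_B=22, EF_C=21) = 22; EF_D = 22+13 = 35
Expected project duration μ = 35 hours. Critical path: A → B → D.

Variance along critical path = 9.000 + 2.778 + 1.000 = 12.778; σ = 3.575 hours.
D = μ + z·σ = 35 + 2.326·3.575 = 43.3 hours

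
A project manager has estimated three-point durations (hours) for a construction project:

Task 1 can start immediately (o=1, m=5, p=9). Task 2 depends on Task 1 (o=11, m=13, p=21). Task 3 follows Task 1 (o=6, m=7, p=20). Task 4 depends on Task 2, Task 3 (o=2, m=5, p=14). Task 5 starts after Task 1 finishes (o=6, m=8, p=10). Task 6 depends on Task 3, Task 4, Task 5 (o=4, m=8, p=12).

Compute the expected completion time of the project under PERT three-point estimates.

33 hours

te_Task 1 = (1 + 4·5 + 9)/6 = 30/6 = 5
te_Task 2 = (11 + 4·13 + 21)/6 = 84/6 = 14
te_Task 3 = (6 + 4·7 + 20)/6 = 54/6 = 9
te_Task 4 = (2 + 4·5 + 14)/6 = 36/6 = 6
te_Task 5 = (6 + 4·8 + 10)/6 = 48/6 = 8
te_Task 6 = (4 + 4·8 + 12)/6 = 48/6 = 8

Forward pass:
ES_Task 1 = 0; EF_Task 1 = 5
ES_Task 2 = 5; EF_Task 2 = 5+14 = 19
ES_Task 3 = 5; EF_Task 3 = 5+9 = 14
ES_Task 4 = max(EF_Task 2=19, EF_Task 3=14) = 19; EF_Task 4 = 19+6 = 25
ES_Task 5 = 5; EF_Task 5 = 5+8 = 13
ES_Task 6 = max(EF_Task 3=14, EF_Task 4=25, EF_Task 5=13) = 25; EF_Task 6 = 25+8 = 33
Expected project duration μ = 33 hours. Critical path: Task 1 → Task 2 → Task 4 → Task 6.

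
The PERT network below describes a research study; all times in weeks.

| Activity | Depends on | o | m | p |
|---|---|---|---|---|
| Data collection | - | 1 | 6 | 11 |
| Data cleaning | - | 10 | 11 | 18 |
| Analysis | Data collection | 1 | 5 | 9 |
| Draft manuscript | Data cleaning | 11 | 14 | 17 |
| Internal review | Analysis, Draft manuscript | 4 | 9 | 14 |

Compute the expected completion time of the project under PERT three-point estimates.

35 weeks

te_Data collection = (1 + 4·6 + 11)/6 = 36/6 = 6
te_Data cleaning = (10 + 4·11 + 18)/6 = 72/6 = 12
te_Analysis = (1 + 4·5 + 9)/6 = 30/6 = 5
te_Draft manuscript = (11 + 4·14 + 17)/6 = 84/6 = 14
te_Internal review = (4 + 4·9 + 14)/6 = 54/6 = 9

Forward pass:
ES_Data collection = 0; EF_Data collection = 6
ES_Data cleaning = 0; EF_Data cleaning = 12
ES_Analysis = 6; EF_Analysis = 6+5 = 11
ES_Draft manuscript = 12; EF_Draft manuscript = 12+14 = 26
ES_Internal review = max(EF_Analysis=11, EF_Draft manuscript=26) = 26; EF_Internal review = 26+9 = 35
Expected project duration μ = 35 weeks. Critical path: Data cleaning → Draft manuscript → Internal review.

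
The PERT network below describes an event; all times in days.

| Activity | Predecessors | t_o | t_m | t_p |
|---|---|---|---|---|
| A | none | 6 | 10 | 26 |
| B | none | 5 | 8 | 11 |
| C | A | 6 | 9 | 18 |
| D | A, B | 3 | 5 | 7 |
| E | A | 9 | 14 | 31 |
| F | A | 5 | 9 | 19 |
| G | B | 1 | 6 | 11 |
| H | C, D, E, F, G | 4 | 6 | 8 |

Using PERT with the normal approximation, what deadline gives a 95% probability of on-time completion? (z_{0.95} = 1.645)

42.2 days

te_A = (6 + 4·10 + 26)/6 = 72/6 = 12; σ²_A = ((26−6)/6)² = 11.111
te_B = (5 + 4·8 + 11)/6 = 48/6 = 8; σ²_B = ((11−5)/6)² = 1.000
te_C = (6 + 4·9 + 18)/6 = 60/6 = 10; σ²_C = ((18−6)/6)² = 4.000
te_D = (3 + 4·5 + 7)/6 = 30/6 = 5; σ²_D = ((7−3)/6)² = 0.444
te_E = (9 + 4·14 + 31)/6 = 96/6 = 16; σ²_E = ((31−9)/6)² = 13.444
te_F = (5 + 4·9 + 19)/6 = 60/6 = 10; σ²_F = ((19−5)/6)² = 5.444
te_G = (1 + 4·6 + 11)/6 = 36/6 = 6; σ²_G = ((11−1)/6)² = 2.778
te_H = (4 + 4·6 + 8)/6 = 36/6 = 6; σ²_H = ((8−4)/6)² = 0.444

Forward pass:
ES_A = 0; EF_A = 12
ES_B = 0; EF_B = 8
ES_C = 12; EF_C = 12+10 = 22
ES_D = max(EF_A=12, EF_B=8) = 12; EF_D = 12+5 = 17
ES_E = 12; EF_E = 12+16 = 28
ES_F = 12; EF_F = 12+10 = 22
ES_G = 8; EF_G = 8+6 = 14
ES_H = max(EF_C=22, EF_D=17, EF_E=28, EF_F=22, EF_G=14) = 28; EF_H = 28+6 = 34
Expected project duration μ = 34 days. Critical path: A → E → H.

Variance along critical path = 11.111 + 13.444 + 0.444 = 25.000; σ = 5.000 days.
D = μ + z·σ = 34 + 1.645·5.000 = 42.2 days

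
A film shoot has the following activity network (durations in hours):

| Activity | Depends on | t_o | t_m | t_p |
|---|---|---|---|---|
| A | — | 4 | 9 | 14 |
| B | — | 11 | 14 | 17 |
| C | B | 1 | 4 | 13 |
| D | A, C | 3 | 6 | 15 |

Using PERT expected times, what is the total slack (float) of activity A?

10 hours

te_A = (4 + 4·9 + 14)/6 = 54/6 = 9
te_B = (11 + 4·14 + 17)/6 = 84/6 = 14
te_C = (1 + 4·4 + 13)/6 = 30/6 = 5
te_D = (3 + 4·6 + 15)/6 = 42/6 = 7

Forward pass:
ES_A = 0; EF_A = 9
ES_B = 0; EF_B = 14
ES_C = 14; EF_C = 14+5 = 19
ES_D = max(EF_A=9, EF_C=19) = 19; EF_D = 19+7 = 26
Expected project duration μ = 26 hours. Critical path: B → C → D.

Backward pass:
LF_D = 26; LS_D = 26−7 = 19
LF_C = LS_D = 19; LS_C = 19−5 = 14
LF_B = LS_C = 14; LS_B = 14−14 = 0
LF_A = LS_D = 19; LS_A = 19−9 = 10
Slack_A = LS_A − ES_A = 10 − 0 = 10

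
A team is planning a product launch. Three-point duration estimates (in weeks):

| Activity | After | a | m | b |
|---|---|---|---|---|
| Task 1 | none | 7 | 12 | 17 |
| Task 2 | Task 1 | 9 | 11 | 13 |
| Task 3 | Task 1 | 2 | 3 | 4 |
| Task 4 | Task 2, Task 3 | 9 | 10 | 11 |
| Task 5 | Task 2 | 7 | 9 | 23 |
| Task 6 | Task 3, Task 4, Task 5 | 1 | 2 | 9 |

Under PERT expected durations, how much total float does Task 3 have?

te_Task 1 = (7 + 4·12 + 17)/6 = 72/6 = 12
te_Task 2 = (9 + 4·11 + 13)/6 = 66/6 = 11
te_Task 3 = (2 + 4·3 + 4)/6 = 18/6 = 3
te_Task 4 = (9 + 4·10 + 11)/6 = 60/6 = 10
te_Task 5 = (7 + 4·9 + 23)/6 = 66/6 = 11
te_Task 6 = (1 + 4·2 + 9)/6 = 18/6 = 3

Forward pass:
ES_Task 1 = 0; EF_Task 1 = 12
ES_Task 2 = 12; EF_Task 2 = 12+11 = 23
ES_Task 3 = 12; EF_Task 3 = 12+3 = 15
ES_Task 4 = max(EF_Task 2=23, EF_Task 3=15) = 23; EF_Task 4 = 23+10 = 33
ES_Task 5 = 23; EF_Task 5 = 23+11 = 34
ES_Task 6 = max(EF_Task 3=15, EF_Task 4=33, EF_Task 5=34) = 34; EF_Task 6 = 34+3 = 37
Expected project duration μ = 37 weeks. Critical path: Task 1 → Task 2 → Task 5 → Task 6.

Backward pass:
LF_Task 6 = 37; LS_Task 6 = 37−3 = 34
LF_Task 5 = LS_Task 6 = 34; LS_Task 5 = 34−11 = 23
LF_Task 4 = LS_Task 6 = 34; LS_Task 4 = 34−10 = 24
LF_Task 3 = min(LS_Task 4=24, LS_Task 6=34) = 24; LS_Task 3 = 24−3 = 21
LF_Task 2 = min(LS_Task 4=24, LS_Task 5=23) = 23; LS_Task 2 = 23−11 = 12
LF_Task 1 = min(LS_Task 2=12, LS_Task 3=21) = 12; LS_Task 1 = 12−12 = 0
Slack_Task 3 = LS_Task 3 − ES_Task 3 = 21 − 12 = 9

9 weeks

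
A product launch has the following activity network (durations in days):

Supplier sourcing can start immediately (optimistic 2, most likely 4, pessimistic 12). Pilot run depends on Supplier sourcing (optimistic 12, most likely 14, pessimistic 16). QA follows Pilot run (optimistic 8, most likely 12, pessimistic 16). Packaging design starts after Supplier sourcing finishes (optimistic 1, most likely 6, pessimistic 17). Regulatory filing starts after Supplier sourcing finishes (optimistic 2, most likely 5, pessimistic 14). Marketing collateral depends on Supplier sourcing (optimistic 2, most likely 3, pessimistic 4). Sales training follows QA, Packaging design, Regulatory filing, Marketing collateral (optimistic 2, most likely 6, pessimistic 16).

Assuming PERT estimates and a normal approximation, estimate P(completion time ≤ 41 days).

te_Supplier sourcing = (2 + 4·4 + 12)/6 = 30/6 = 5; σ²_Supplier sourcing = ((12−2)/6)² = 2.778
te_Pilot run = (12 + 4·14 + 16)/6 = 84/6 = 14; σ²_Pilot run = ((16−12)/6)² = 0.444
te_QA = (8 + 4·12 + 16)/6 = 72/6 = 12; σ²_QA = ((16−8)/6)² = 1.778
te_Packaging design = (1 + 4·6 + 17)/6 = 42/6 = 7; σ²_Packaging design = ((17−1)/6)² = 7.111
te_Regulatory filing = (2 + 4·5 + 14)/6 = 36/6 = 6; σ²_Regulatory filing = ((14−2)/6)² = 4.000
te_Marketing collateral = (2 + 4·3 + 4)/6 = 18/6 = 3; σ²_Marketing collateral = ((4−2)/6)² = 0.111
te_Sales training = (2 + 4·6 + 16)/6 = 42/6 = 7; σ²_Sales training = ((16−2)/6)² = 5.444

Forward pass:
ES_Supplier sourcing = 0; EF_Supplier sourcing = 5
ES_Pilot run = 5; EF_Pilot run = 5+14 = 19
ES_QA = 19; EF_QA = 19+12 = 31
ES_Packaging design = 5; EF_Packaging design = 5+7 = 12
ES_Regulatory filing = 5; EF_Regulatory filing = 5+6 = 11
ES_Marketing collateral = 5; EF_Marketing collateral = 5+3 = 8
ES_Sales training = max(EF_QA=31, EF_Packaging design=12, EF_Regulatory filing=11, EF_Marketing collateral=8) = 31; EF_Sales training = 31+7 = 38
Expected project duration μ = 38 days. Critical path: Supplier sourcing → Pilot run → QA → Sales training.

Variance along critical path = 2.778 + 0.444 + 1.778 + 5.444 = 10.444; σ = √10.444 = 3.232 days.
Z = (41 − 38) / 3.232 = 0.928
P(T ≤ 41) = Φ(0.928) ≈ 0.823

0.823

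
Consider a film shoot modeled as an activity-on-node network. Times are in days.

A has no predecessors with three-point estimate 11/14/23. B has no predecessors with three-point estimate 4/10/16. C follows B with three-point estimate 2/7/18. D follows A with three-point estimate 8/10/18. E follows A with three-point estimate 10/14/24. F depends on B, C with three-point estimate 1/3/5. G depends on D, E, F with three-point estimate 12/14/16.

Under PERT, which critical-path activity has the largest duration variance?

E

te_A = (11 + 4·14 + 23)/6 = 90/6 = 15; σ²_A = ((23−11)/6)² = 4.000
te_B = (4 + 4·10 + 16)/6 = 60/6 = 10; σ²_B = ((16−4)/6)² = 4.000
te_C = (2 + 4·7 + 18)/6 = 48/6 = 8; σ²_C = ((18−2)/6)² = 7.111
te_D = (8 + 4·10 + 18)/6 = 66/6 = 11; σ²_D = ((18−8)/6)² = 2.778
te_E = (10 + 4·14 + 24)/6 = 90/6 = 15; σ²_E = ((24−10)/6)² = 5.444
te_F = (1 + 4·3 + 5)/6 = 18/6 = 3; σ²_F = ((5−1)/6)² = 0.444
te_G = (12 + 4·14 + 16)/6 = 84/6 = 14; σ²_G = ((16−12)/6)² = 0.444

Forward pass:
ES_A = 0; EF_A = 15
ES_B = 0; EF_B = 10
ES_C = 10; EF_C = 10+8 = 18
ES_D = 15; EF_D = 15+11 = 26
ES_E = 15; EF_E = 15+15 = 30
ES_F = max(EF_B=10, EF_C=18) = 18; EF_F = 18+3 = 21
ES_G = max(EF_D=26, EF_E=30, EF_F=21) = 30; EF_G = 30+14 = 44
Expected project duration μ = 44 days. Critical path: A → E → G.

Variances on critical path: σ²_A=4.000, σ²_E=5.444, σ²_G=0.444.
Largest is σ²_E = 5.444.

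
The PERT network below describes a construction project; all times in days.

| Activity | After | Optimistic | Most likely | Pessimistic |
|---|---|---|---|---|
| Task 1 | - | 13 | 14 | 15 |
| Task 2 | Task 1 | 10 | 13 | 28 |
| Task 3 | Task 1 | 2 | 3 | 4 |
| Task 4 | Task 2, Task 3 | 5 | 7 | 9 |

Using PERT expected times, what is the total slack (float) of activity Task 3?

te_Task 1 = (13 + 4·14 + 15)/6 = 84/6 = 14
te_Task 2 = (10 + 4·13 + 28)/6 = 90/6 = 15
te_Task 3 = (2 + 4·3 + 4)/6 = 18/6 = 3
te_Task 4 = (5 + 4·7 + 9)/6 = 42/6 = 7

Forward pass:
ES_Task 1 = 0; EF_Task 1 = 14
ES_Task 2 = 14; EF_Task 2 = 14+15 = 29
ES_Task 3 = 14; EF_Task 3 = 14+3 = 17
ES_Task 4 = max(EF_Task 2=29, EF_Task 3=17) = 29; EF_Task 4 = 29+7 = 36
Expected project duration μ = 36 days. Critical path: Task 1 → Task 2 → Task 4.

Backward pass:
LF_Task 4 = 36; LS_Task 4 = 36−7 = 29
LF_Task 3 = LS_Task 4 = 29; LS_Task 3 = 29−3 = 26
LF_Task 2 = LS_Task 4 = 29; LS_Task 2 = 29−15 = 14
LF_Task 1 = min(LS_Task 2=14, LS_Task 3=26) = 14; LS_Task 1 = 14−14 = 0
Slack_Task 3 = LS_Task 3 − ES_Task 3 = 26 − 14 = 12

12 days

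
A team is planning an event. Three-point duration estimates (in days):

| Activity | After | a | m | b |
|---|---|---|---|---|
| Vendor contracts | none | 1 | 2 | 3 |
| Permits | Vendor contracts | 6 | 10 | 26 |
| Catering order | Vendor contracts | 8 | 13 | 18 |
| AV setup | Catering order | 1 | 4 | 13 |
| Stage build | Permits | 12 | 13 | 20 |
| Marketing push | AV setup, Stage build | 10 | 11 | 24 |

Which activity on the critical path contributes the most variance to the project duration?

Permits

te_Vendor contracts = (1 + 4·2 + 3)/6 = 12/6 = 2; σ²_Vendor contracts = ((3−1)/6)² = 0.111
te_Permits = (6 + 4·10 + 26)/6 = 72/6 = 12; σ²_Permits = ((26−6)/6)² = 11.111
te_Catering order = (8 + 4·13 + 18)/6 = 78/6 = 13; σ²_Catering order = ((18−8)/6)² = 2.778
te_AV setup = (1 + 4·4 + 13)/6 = 30/6 = 5; σ²_AV setup = ((13−1)/6)² = 4.000
te_Stage build = (12 + 4·13 + 20)/6 = 84/6 = 14; σ²_Stage build = ((20−12)/6)² = 1.778
te_Marketing push = (10 + 4·11 + 24)/6 = 78/6 = 13; σ²_Marketing push = ((24−10)/6)² = 5.444

Forward pass:
ES_Vendor contracts = 0; EF_Vendor contracts = 2
ES_Permits = 2; EF_Permits = 2+12 = 14
ES_Catering order = 2; EF_Catering order = 2+13 = 15
ES_AV setup = 15; EF_AV setup = 15+5 = 20
ES_Stage build = 14; EF_Stage build = 14+14 = 28
ES_Marketing push = max(EF_AV setup=20, EF_Stage build=28) = 28; EF_Marketing push = 28+13 = 41
Expected project duration μ = 41 days. Critical path: Vendor contracts → Permits → Stage build → Marketing push.

Variances on critical path: σ²_Vendor contracts=0.111, σ²_Permits=11.111, σ²_Stage build=1.778, σ²_Marketing push=5.444.
Largest is σ²_Permits = 11.111.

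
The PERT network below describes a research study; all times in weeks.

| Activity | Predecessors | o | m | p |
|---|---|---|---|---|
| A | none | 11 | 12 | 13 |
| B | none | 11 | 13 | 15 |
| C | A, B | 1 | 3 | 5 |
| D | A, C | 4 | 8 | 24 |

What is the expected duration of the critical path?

26 weeks

te_A = (11 + 4·12 + 13)/6 = 72/6 = 12
te_B = (11 + 4·13 + 15)/6 = 78/6 = 13
te_C = (1 + 4·3 + 5)/6 = 18/6 = 3
te_D = (4 + 4·8 + 24)/6 = 60/6 = 10

Forward pass:
ES_A = 0; EF_A = 12
ES_B = 0; EF_B = 13
ES_C = max(EF_A=12, EF_B=13) = 13; EF_C = 13+3 = 16
ES_D = max(EF_A=12, EF_C=16) = 16; EF_D = 16+10 = 26
Expected project duration μ = 26 weeks. Critical path: B → C → D.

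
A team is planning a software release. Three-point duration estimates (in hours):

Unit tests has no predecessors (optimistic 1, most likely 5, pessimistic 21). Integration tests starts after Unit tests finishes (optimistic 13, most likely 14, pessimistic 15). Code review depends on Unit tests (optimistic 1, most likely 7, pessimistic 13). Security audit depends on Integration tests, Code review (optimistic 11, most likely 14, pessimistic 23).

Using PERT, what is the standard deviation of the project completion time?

te_Unit tests = (1 + 4·5 + 21)/6 = 42/6 = 7; σ²_Unit tests = ((21−1)/6)² = 11.111
te_Integration tests = (13 + 4·14 + 15)/6 = 84/6 = 14; σ²_Integration tests = ((15−13)/6)² = 0.111
te_Code review = (1 + 4·7 + 13)/6 = 42/6 = 7; σ²_Code review = ((13−1)/6)² = 4.000
te_Security audit = (11 + 4·14 + 23)/6 = 90/6 = 15; σ²_Security audit = ((23−11)/6)² = 4.000

Forward pass:
ES_Unit tests = 0; EF_Unit tests = 7
ES_Integration tests = 7; EF_Integration tests = 7+14 = 21
ES_Code review = 7; EF_Code review = 7+7 = 14
ES_Security audit = max(EF_Integration tests=21, EF_Code review=14) = 21; EF_Security audit = 21+15 = 36
Expected project duration μ = 36 hours. Critical path: Unit tests → Integration tests → Security audit.

Variance along critical path = 11.111 + 0.111 + 4.000 = 15.222
σ = √15.222 = 3.902 hours

3.90 hours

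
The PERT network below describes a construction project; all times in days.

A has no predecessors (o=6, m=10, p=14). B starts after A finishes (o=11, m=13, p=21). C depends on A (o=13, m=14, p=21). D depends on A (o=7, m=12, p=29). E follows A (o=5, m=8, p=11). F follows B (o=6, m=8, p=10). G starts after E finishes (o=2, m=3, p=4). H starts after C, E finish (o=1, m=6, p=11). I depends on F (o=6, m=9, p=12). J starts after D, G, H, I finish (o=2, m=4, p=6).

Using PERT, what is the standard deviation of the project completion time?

te_A = (6 + 4·10 + 14)/6 = 60/6 = 10; σ²_A = ((14−6)/6)² = 1.778
te_B = (11 + 4·13 + 21)/6 = 84/6 = 14; σ²_B = ((21−11)/6)² = 2.778
te_C = (13 + 4·14 + 21)/6 = 90/6 = 15; σ²_C = ((21−13)/6)² = 1.778
te_D = (7 + 4·12 + 29)/6 = 84/6 = 14; σ²_D = ((29−7)/6)² = 13.444
te_E = (5 + 4·8 + 11)/6 = 48/6 = 8; σ²_E = ((11−5)/6)² = 1.000
te_F = (6 + 4·8 + 10)/6 = 48/6 = 8; σ²_F = ((10−6)/6)² = 0.444
te_G = (2 + 4·3 + 4)/6 = 18/6 = 3; σ²_G = ((4−2)/6)² = 0.111
te_H = (1 + 4·6 + 11)/6 = 36/6 = 6; σ²_H = ((11−1)/6)² = 2.778
te_I = (6 + 4·9 + 12)/6 = 54/6 = 9; σ²_I = ((12−6)/6)² = 1.000
te_J = (2 + 4·4 + 6)/6 = 24/6 = 4; σ²_J = ((6−2)/6)² = 0.444

Forward pass:
ES_A = 0; EF_A = 10
ES_B = 10; EF_B = 10+14 = 24
ES_C = 10; EF_C = 10+15 = 25
ES_D = 10; EF_D = 10+14 = 24
ES_E = 10; EF_E = 10+8 = 18
ES_F = 24; EF_F = 24+8 = 32
ES_G = 18; EF_G = 18+3 = 21
ES_H = max(EF_C=25, EF_E=18) = 25; EF_H = 25+6 = 31
ES_I = 32; EF_I = 32+9 = 41
ES_J = max(EF_D=24, EF_G=21, EF_H=31, EF_I=41) = 41; EF_J = 41+4 = 45
Expected project duration μ = 45 days. Critical path: A → B → F → I → J.

Variance along critical path = 1.778 + 2.778 + 0.444 + 1.000 + 0.444 = 6.444
σ = √6.444 = 2.539 days

2.54 days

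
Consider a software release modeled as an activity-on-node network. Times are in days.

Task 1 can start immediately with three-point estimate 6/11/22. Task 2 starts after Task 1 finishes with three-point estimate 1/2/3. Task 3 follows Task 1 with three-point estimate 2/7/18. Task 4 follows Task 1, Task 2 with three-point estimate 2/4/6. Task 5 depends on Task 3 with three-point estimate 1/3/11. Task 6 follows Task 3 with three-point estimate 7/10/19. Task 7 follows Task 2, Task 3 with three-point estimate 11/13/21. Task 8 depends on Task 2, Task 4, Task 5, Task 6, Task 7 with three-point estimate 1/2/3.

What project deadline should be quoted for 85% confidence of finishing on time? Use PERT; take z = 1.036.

te_Task 1 = (6 + 4·11 + 22)/6 = 72/6 = 12; σ²_Task 1 = ((22−6)/6)² = 7.111
te_Task 2 = (1 + 4·2 + 3)/6 = 12/6 = 2; σ²_Task 2 = ((3−1)/6)² = 0.111
te_Task 3 = (2 + 4·7 + 18)/6 = 48/6 = 8; σ²_Task 3 = ((18−2)/6)² = 7.111
te_Task 4 = (2 + 4·4 + 6)/6 = 24/6 = 4; σ²_Task 4 = ((6−2)/6)² = 0.444
te_Task 5 = (1 + 4·3 + 11)/6 = 24/6 = 4; σ²_Task 5 = ((11−1)/6)² = 2.778
te_Task 6 = (7 + 4·10 + 19)/6 = 66/6 = 11; σ²_Task 6 = ((19−7)/6)² = 4.000
te_Task 7 = (11 + 4·13 + 21)/6 = 84/6 = 14; σ²_Task 7 = ((21−11)/6)² = 2.778
te_Task 8 = (1 + 4·2 + 3)/6 = 12/6 = 2; σ²_Task 8 = ((3−1)/6)² = 0.111

Forward pass:
ES_Task 1 = 0; EF_Task 1 = 12
ES_Task 2 = 12; EF_Task 2 = 12+2 = 14
ES_Task 3 = 12; EF_Task 3 = 12+8 = 20
ES_Task 4 = max(EF_Task 1=12, EF_Task 2=14) = 14; EF_Task 4 = 14+4 = 18
ES_Task 5 = 20; EF_Task 5 = 20+4 = 24
ES_Task 6 = 20; EF_Task 6 = 20+11 = 31
ES_Task 7 = max(EF_Task 2=14, EF_Task 3=20) = 20; EF_Task 7 = 20+14 = 34
ES_Task 8 = max(EF_Task 2=14, EF_Task 4=18, EF_Task 5=24, EF_Task 6=31, EF_Task 7=34) = 34; EF_Task 8 = 34+2 = 36
Expected project duration μ = 36 days. Critical path: Task 1 → Task 3 → Task 7 → Task 8.

Variance along critical path = 7.111 + 7.111 + 2.778 + 0.111 = 17.111; σ = 4.137 days.
D = μ + z·σ = 36 + 1.036·4.137 = 40.3 days

40.3 days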